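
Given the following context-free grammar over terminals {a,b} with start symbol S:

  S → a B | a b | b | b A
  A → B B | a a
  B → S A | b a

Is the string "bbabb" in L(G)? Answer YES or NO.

CNF form of G:
  S -> T0 B | T0 T1 | T1 A | b
  A -> B B | T0 T0
  B -> S A | T1 T0
  T0 -> a
  T1 -> b

CYK table (by increasing span):
  T[0,0] 'b' = {S,T1}  orig:{S}
  T[1,1] 'b' = {S,T1}  orig:{S}
  T[2,2] 'a' = {T0}  orig:{}
  T[3,3] 'b' = {S,T1}  orig:{S}
  T[4,4] 'b' = {S,T1}  orig:{S}
  T[0,1] 'bb' = ∅
  T[1,2] 'ba' = {B}
  T[2,3] 'ab' = {S}
  T[3,4] 'bb' = ∅
  T[0,2] 'bba' = ∅
  T[1,3] 'bab' = ∅
  T[2,4] 'abb' = ∅
  T[0,3] 'bbab' = ∅
  T[1,4] 'babb' = ∅
  T[0,4] 'bbabb' = ∅

S ∉ T[0,4] ⇒ NO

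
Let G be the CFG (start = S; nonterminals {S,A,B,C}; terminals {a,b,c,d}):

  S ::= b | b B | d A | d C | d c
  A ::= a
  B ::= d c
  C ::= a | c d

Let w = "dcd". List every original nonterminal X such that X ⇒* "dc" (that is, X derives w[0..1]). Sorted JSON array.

Convert to CNF:
  S -> T0 A | T0 C | T0 T1 | T2 B | b
  A -> a
  B -> T0 T1
  C -> T1 T0 | a
  T0 -> d
  T1 -> c
  T2 -> b

CYK fill (cells [i..j] with 0 ≤ i ≤ j ≤ 1 only):
  [0..0]={T0}  "d"  orig:{}
  [1..1]={T1}  "c"  orig:{}
  [0..1]={B,S}  "dc"

Original NTs in T[0,1] deriving "dc": ["B", "S"]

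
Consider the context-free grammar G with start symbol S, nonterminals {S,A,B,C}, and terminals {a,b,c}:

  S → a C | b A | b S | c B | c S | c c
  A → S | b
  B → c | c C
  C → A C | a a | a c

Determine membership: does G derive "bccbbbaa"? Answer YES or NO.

CNF form of G:
  S -> T0 C | T1 A | T1 S | T2 B | T2 S | T2 T2
  A -> T0 C | T1 A | T1 S | T2 B | T2 S | T2 T2 | b
  B -> T2 C | c
  C -> A C | T0 T0 | T0 T2
  T0 -> a
  T1 -> b
  T2 -> c

Fill CYK table bottom-up:
  T[0,0] 'b' = {A,T1}  orig:{A}
  T[1,1] 'c' = {B,T2}  orig:{B}
  T[2,2] 'c' = {B,T2}  orig:{B}
  T[3,3] 'b' = {A,T1}  orig:{A}
  T[4,4] 'b' = {A,T1}  orig:{A}
  T[5,5] 'b' = {A,T1}  orig:{A}
  T[6,6] 'a' = {T0}  orig:{}
  T[7,7] 'a' = {T0}  orig:{}
  T[0,1] 'bc' = ∅
  T[1,2] 'cc' = {A,S}
  T[2,3] 'cb' = ∅
  T[3,4] 'bb' = {A,S}
  T[4,5] 'bb' = {A,S}
  T[5,6] 'ba' = ∅
  T[6,7] 'aa' = {C}
  T[0,2] 'bcc' = {A,S}
  T[1,3] 'ccb' = ∅
  T[2,4] 'cbb' = {A,S}
  T[3,5] 'bbb' = {A,S}
  T[4,6] 'bba' = ∅
  T[5,7] 'baa' = {C}
  T[0,3] 'bccb' = ∅
  T[1,4] 'ccbb' = {A,S}
  T[2,5] 'cbbb' = {A,S}
  T[3,6] 'bbba' = ∅
  T[4,7] 'bbaa' = {C}
  T[0,4] 'bccbb' = {A,S}
  T[1,5] 'ccbbb' = {A,S}
  T[2,6] 'cbbba' = ∅
  T[3,7] 'bbbaa' = {C}
  T[0,5] 'bccbbb' = {A,S}
  T[1,6] 'ccbbba' = ∅
  T[2,7] 'cbbbaa' = {B,C}
  T[0,6] 'bccbbba' = ∅
  T[1,7] 'ccbbbaa' = {A,B,C,S}
  T[0,7] 'bccbbbaa' = {A,C,S}

S ∈ T[0,7] ⇒ YES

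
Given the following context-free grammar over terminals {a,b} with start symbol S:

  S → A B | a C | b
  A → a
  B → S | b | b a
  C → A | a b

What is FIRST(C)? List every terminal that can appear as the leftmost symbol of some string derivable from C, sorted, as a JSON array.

FIRST iteration:
[1]
  A via A→a: +{a}
  B via B→b: +{b}
  C via C→A: +{a}
  S via S→A B: +{a}
  S via S→b: +{b}
  FIRST[S]={a,b}  FIRST[A]={a}  FIRST[B]={b}  FIRST[C]={a}
[2]
  B via B→S: +{a}
  FIRST[S]={a,b}  FIRST[A]={a}  FIRST[B]={a,b}  FIRST[C]={a}
[3] (no change)
  FIRST[S]={a,b}  FIRST[A]={a}  FIRST[B]={a,b}  FIRST[C]={a}

FIRST(C) = ["a"]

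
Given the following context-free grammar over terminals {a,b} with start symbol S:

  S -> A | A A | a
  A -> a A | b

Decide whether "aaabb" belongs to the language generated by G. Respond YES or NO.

Convert to CNF:
  S -> A A | T0 A | a | b
  A -> T0 A | b
  T0 -> a

CYK table (by increasing span):
  [0..0]={S,T0}  "a"  orig:{S}
  [1..1]={S,T0}  "a"  orig:{S}
  [2..2]={S,T0}  "a"  orig:{S}
  [3..3]={A,S}  "b"
  [4..4]={A,S}  "b"
  [0..1]=∅  "aa"
  [1..2]=∅  "aa"
  [2..3]={A,S}  "ab"
  [3..4]={S}  "bb"
  [0..2]=∅  "aaa"
  [1..3]={A,S}  "aab"
  [2..4]={S}  "abb"
  [0..3]={A,S}  "aaab"
  [1..4]={S}  "aabb"
  [0..4]={S}  "aaabb"

S ∈ T[0,4] ⇒ YES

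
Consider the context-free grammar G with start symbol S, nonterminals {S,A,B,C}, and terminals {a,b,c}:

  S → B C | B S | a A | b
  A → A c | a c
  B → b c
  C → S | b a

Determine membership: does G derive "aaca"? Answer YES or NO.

Convert to CNF:
  S -> B C | B S | T1 A | b
  A -> A T0 | T1 T0
  B -> T2 T0
  C -> B C | B S | T1 A | T2 T1 | b
  T0 -> c
  T1 -> a
  T2 -> b

Fill CYK table bottom-up:
  [0..0]={T1}  "a"  orig:{}
  [1..1]={T1}  "a"  orig:{}
  [2..2]={T0}  "c"  orig:{}
  [3..3]={T1}  "a"  orig:{}
  [0..1]=∅  "aa"
  [1..2]={A}  "ac"
  [2..3]=∅  "ca"
  [0..2]={C,S}  "aac"
  [1..3]=∅  "aca"
  [0..3]=∅  "aaca"

S ∉ T[0,3] ⇒ NO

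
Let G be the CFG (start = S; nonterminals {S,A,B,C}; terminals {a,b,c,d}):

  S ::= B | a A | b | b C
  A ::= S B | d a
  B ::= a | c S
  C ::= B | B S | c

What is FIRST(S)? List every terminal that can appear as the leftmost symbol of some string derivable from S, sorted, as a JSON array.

FIRST sets, iterate to fixpoint:
[1]
  A via A→d a: +{d}
  B via B→a: +{a}
  B via B→c S: +{c}
  C via C→B: +{a,c}
  S via S→B: +{a,c}
  S via S→b: +{b}
  FIRST(S)={a,b,c}  FIRST(A)={d}  FIRST(B)={a,c}  FIRST(C)={a,c}
[2]
  A via A→S B: +{a,b,c}
  FIRST(S)={a,b,c}  FIRST(A)={a,b,c,d}  FIRST(B)={a,c}  FIRST(C)={a,c}
[3] done
  FIRST(S)={a,b,c}  FIRST(A)={a,b,c,d}  FIRST(B)={a,c}  FIRST(C)={a,c}

FIRST(S) = ["a", "b", "c"]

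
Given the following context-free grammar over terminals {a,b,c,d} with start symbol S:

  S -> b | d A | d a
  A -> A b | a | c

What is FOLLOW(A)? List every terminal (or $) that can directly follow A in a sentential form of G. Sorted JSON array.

FIRST iteration:
round 1:
  A via A→a: +{a}
  A via A→c: +{c}
  S via S→b: +{b}
  S via S→d A: +{d}
  S: {b,d}  A: {a,c}
round 2: done
  S: {b,d}  A: {a,c}

FOLLOW sets:
initialize: $ ∈ FOLLOW(S)
round 1:
  A→A b: FOLLOW(A) ⊇ FIRST(b) = {b}; new: +{b}
  S→d A: FOLLOW(A) ⊇ FOLLOW(S) ⊇ {$}; new: +{$}
  S: {$}  A: {$,b}
round 2: — fixpoint
  S: {$}  A: {$,b}

FOLLOW(A) = ["$", "b"]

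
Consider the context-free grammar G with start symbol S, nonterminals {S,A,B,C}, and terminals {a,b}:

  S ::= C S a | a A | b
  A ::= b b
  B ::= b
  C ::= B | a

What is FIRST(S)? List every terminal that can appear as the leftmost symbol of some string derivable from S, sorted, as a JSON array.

FIRST iteration:
pass 1:
  A via A→b b: +{b}
  B via B→b: +{b}
  C via C→B: +{b}
  C via C→a: +{a}
  S via S→C S a: +{a,b}
  FIRST[S]={a,b}  FIRST[A]={b}  FIRST[B]={b}  FIRST[C]={a,b}
pass 2: — fixpoint
  FIRST[S]={a,b}  FIRST[A]={b}  FIRST[B]={b}  FIRST[C]={a,b}

FIRST(S) = ["a", "b"]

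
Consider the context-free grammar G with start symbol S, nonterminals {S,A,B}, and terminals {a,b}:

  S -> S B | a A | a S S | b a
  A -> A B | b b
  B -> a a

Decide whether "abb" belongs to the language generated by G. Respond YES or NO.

Convert to CNF:
  S -> S B | T0 T1 | T1 A | T1 X2
  A -> A B | T0 T0
  B -> T1 T1
  T0 -> b
  T1 -> a
  X2 -> S S

CYK fill:
  T[0,0] 'a' = {T1}  orig:{}
  T[1,1] 'b' = {T0}  orig:{}
  T[2,2] 'b' = {T0}  orig:{}
  T[0,1] 'ab' = ∅
  T[1,2] 'bb' = {A}
  T[0,2] 'abb' = {S}

S ∈ T[0,2] ⇒ YES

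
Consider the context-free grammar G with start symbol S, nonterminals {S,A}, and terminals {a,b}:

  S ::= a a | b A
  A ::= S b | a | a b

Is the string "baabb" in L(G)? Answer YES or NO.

CNF form of G:
  S -> T0 A | T1 T1
  A -> S T0 | T1 T0 | a
  T0 -> b
  T1 -> a

Fill CYK table bottom-up:
  T[0,0] 'b' = {T0}  orig:{}
  T[1,1] 'a' = {A,T1}  orig:{A}
  T[2,2] 'a' = {A,T1}  orig:{A}
  T[3,3] 'b' = {T0}  orig:{}
  T[4,4] 'b' = {T0}  orig:{}
  T[0,1] 'ba' = {S}
  T[1,2] 'aa' = {S}
  T[2,3] 'ab' = {A}
  T[3,4] 'bb' = ∅
  T[0,2] 'baa' = ∅
  T[1,3] 'aab' = {A}
  T[2,4] 'abb' = ∅
  T[0,3] 'baab' = {S}
  T[1,4] 'aabb' = ∅
  T[0,4] 'baabb' = {A}

S ∉ T[0,4] ⇒ NO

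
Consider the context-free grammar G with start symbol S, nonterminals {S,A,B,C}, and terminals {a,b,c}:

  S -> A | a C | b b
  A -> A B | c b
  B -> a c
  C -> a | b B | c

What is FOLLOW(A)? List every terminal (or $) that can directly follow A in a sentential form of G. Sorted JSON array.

FIRST iteration:
iter 1:
  A via A→c b: +{c}
  B via B→a c: +{a}
  C via C→a: +{a}
  C via C→b B: +{b}
  C via C→c: +{c}
  S via S→A: +{c}
  S via S→a C: +{a}
  S via S→b b: +{b}
  S: {a,b,c}  A: {c}  B: {a}  C: {a,b,c}
iter 2: — fixpoint
  S: {a,b,c}  A: {c}  B: {a}  C: {a,b,c}

FOLLOW sets:
seed FOLLOW(S) with $
iter 1:
  A→A B: FOLLOW(A) ⊇ FIRST(B) = {a}; new: +{a}
  A→A B: FOLLOW(B) ⊇ FOLLOW(A) ⊇ {a}; new: +{a}
  S→A: FOLLOW(A) ⊇ FOLLOW(S) ⊇ {$}; new: +{$}
  S→a C: FOLLOW(C) ⊇ FOLLOW(S) ⊇ {$}; new: +{$}
  FOLLOW[S]={$}  FOLLOW[A]={$,a}  FOLLOW[B]={a}  FOLLOW[C]={$}
iter 2:
  A→A B: FOLLOW(B) ⊇ FOLLOW(A) ⊇ {$,a}; new: +{$}
  FOLLOW[S]={$}  FOLLOW[A]={$,a}  FOLLOW[B]={$,a}  FOLLOW[C]={$}
iter 3: done
  FOLLOW[S]={$}  FOLLOW[A]={$,a}  FOLLOW[B]={$,a}  FOLLOW[C]={$}

FOLLOW(A) = ["$", "a"]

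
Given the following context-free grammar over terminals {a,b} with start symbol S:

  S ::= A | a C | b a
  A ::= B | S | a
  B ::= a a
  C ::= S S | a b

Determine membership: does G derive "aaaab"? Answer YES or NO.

CNF form of G:
  S -> T0 C | T0 T0 | T1 T0 | a
  A -> T0 C | T0 T0 | T1 T0 | a
  B -> T0 T0
  C -> S S | T0 T1
  T0 -> a
  T1 -> b

CYK fill:
  T[0,0] 'a' = {A,S,T0}  orig:{A,S}
  T[1,1] 'a' = {A,S,T0}  orig:{A,S}
  T[2,2] 'a' = {A,S,T0}  orig:{A,S}
  T[3,3] 'a' = {A,S,T0}  orig:{A,S}
  T[4,4] 'b' = {T1}  orig:{}
  T[0,1] 'aa' = {A,B,C,S}
  T[1,2] 'aa' = {A,B,C,S}
  T[2,3] 'aa' = {A,B,C,S}
  T[3,4] 'ab' = {C}
  T[0,2] 'aaa' = {A,C,S}
  T[1,3] 'aaa' = {A,C,S}
  T[2,4] 'aab' = {A,S}
  T[0,3] 'aaaa' = {A,C,S}
  T[1,4] 'aaab' = {C}
  T[0,4] 'aaaab' = {A,C,S}

S ∈ T[0,4] ⇒ YES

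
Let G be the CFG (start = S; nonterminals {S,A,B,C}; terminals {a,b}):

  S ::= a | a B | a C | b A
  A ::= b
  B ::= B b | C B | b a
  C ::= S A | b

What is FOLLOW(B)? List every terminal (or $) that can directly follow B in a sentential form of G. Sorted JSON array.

FIRST sets, iterate to fixpoint:
iter 1:
  A via A→b: +{b}
  B via B→b a: +{b}
  C via C→b: +{b}
  S via S→a: +{a}
  S via S→b A: +{b}
  FIRST[S]={a,b}  FIRST[A]={b}  FIRST[B]={b}  FIRST[C]={b}
iter 2:
  C via C→S A: +{a}
  FIRST[S]={a,b}  FIRST[A]={b}  FIRST[B]={b}  FIRST[C]={a,b}
iter 3:
  B via B→C B: +{a}
  FIRST[S]={a,b}  FIRST[A]={b}  FIRST[B]={a,b}  FIRST[C]={a,b}
iter 4: done
  FIRST[S]={a,b}  FIRST[A]={b}  FIRST[B]={a,b}  FIRST[C]={a,b}

FOLLOW iteration:
FOLLOW(S) := {$}
pass 1:
  B→B b: FOLLOW(B) ⊇ FIRST(b) = {b}; new: +{b}
  B→C B: FOLLOW(C) ⊇ FIRST(B) = {a,b}; new: +{a,b}
  C→S A: FOLLOW(S) ⊇ FIRST(A) = {b}; new: +{b}
  C→S A: FOLLOW(A) ⊇ FOLLOW(C) ⊇ {a,b}; new: +{a,b}
  S→a B: FOLLOW(B) ⊇ FOLLOW(S) ⊇ {$,b}; new: +{$}
  S→a C: FOLLOW(C) ⊇ FOLLOW(S) ⊇ {$,b}; new: +{$}
  S→b A: FOLLOW(A) ⊇ FOLLOW(S) ⊇ {$,b}; new: +{$}
  FOLLOW(S)={$,b}  FOLLOW(A)={$,a,b}  FOLLOW(B)={$,b}  FOLLOW(C)={$,a,b}
pass 2: — fixpoint
  FOLLOW(S)={$,b}  FOLLOW(A)={$,a,b}  FOLLOW(B)={$,b}  FOLLOW(C)={$,a,b}

FOLLOW(B) = ["$", "b"]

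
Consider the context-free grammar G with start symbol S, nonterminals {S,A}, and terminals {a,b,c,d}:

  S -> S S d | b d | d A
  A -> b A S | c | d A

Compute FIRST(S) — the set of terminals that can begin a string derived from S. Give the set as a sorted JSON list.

FIRST iteration:
round 1:
  A via A→b A S: +{b}
  A via A→c: +{c}
  A via A→d A: +{d}
  S via S→b d: +{b}
  S via S→d A: +{d}
  FIRST[S]={b,d}  FIRST[A]={b,c,d}
round 2: done
  FIRST[S]={b,d}  FIRST[A]={b,c,d}

FIRST(S) = ["b", "d"]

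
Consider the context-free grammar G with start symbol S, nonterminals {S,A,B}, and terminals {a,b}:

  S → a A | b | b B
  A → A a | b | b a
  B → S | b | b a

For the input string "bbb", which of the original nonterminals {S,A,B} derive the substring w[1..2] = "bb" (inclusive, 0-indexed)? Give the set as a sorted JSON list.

Convert to CNF:
  S -> T0 A | T1 B | b
  A -> A T0 | T1 T0 | b
  B -> T0 A | T1 B | T1 T0 | b
  T0 -> a
  T1 -> b

Fill CYK table bottom-up — only the sub-triangle for w[1..2]:
  [1..1]={A,B,S,T1}  "b"  orig:{A,B,S}
  [2..2]={A,B,S,T1}  "b"  orig:{A,B,S}
  [1..2]={B,S}  "bb"

Original NTs in T[1,2] deriving "bb": ["B", "S"]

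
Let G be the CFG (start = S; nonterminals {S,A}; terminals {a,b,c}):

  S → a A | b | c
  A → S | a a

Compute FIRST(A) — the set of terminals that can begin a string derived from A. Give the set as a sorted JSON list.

Compute FIRST by fixpoint:
round 1:
  A via A→a a: +{a}
  S via S→a A: +{a}
  S via S→b: +{b}
  S via S→c: +{c}
  FIRST(S)={a,b,c}  FIRST(A)={a}
round 2:
  A via A→S: +{b,c}
  FIRST(S)={a,b,c}  FIRST(A)={a,b,c}
round 3: — fixpoint
  FIRST(S)={a,b,c}  FIRST(A)={a,b,c}

FIRST(A) = ["a", "b", "c"]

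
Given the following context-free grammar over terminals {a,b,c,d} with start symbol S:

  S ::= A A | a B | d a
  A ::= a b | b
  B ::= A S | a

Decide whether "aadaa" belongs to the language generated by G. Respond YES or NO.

Convert to CNF:
  S -> A A | T0 B | T2 T0
  A -> T0 T1 | b
  B -> A S | a
  T0 -> a
  T1 -> b
  T2 -> d

CYK fill:
  cell(0,0) a: {B,T0}  orig:{B}
  cell(1,1) a: {B,T0}  orig:{B}
  cell(2,2) d: {T2}  orig:{}
  cell(3,3) a: {B,T0}  orig:{B}
  cell(4,4) a: {B,T0}  orig:{B}
  cell(0,1) aa: {S}
  cell(1,2) ad: ∅
  cell(2,3) da: {S}
  cell(3,4) aa: {S}
  cell(0,2) aad: ∅
  cell(1,3) ada: ∅
  cell(2,4) daa: ∅
  cell(0,3) aada: ∅
  cell(1,4) adaa: ∅
  cell(0,4) aadaa: ∅

S ∉ T[0,4] ⇒ NO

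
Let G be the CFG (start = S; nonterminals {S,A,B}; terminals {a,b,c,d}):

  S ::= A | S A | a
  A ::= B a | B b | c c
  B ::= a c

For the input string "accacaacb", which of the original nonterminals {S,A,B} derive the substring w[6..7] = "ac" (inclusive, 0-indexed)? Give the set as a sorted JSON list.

CNF form of G:
  S -> B T0 | B T1 | S A | T2 T2 | a
  A -> B T0 | B T1 | T2 T2
  B -> T0 T2
  T0 -> a
  T1 -> b
  T2 -> c

CYK table (by increasing span) (cells [i..j] with 6 ≤ i ≤ j ≤ 7 only):
  [6..6]={S,T0}  "a"  orig:{S}
  [7..7]={T2}  "c"  orig:{}
  [6..7]={B}  "ac"

Original NTs in T[6,7] deriving "ac": ["B"]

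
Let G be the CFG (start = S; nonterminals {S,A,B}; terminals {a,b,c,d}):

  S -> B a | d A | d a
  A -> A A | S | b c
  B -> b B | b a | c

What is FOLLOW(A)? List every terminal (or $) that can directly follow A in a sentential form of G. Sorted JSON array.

Compute FIRST by fixpoint:
[1]
  A via A→b c: +{b}
  B via B→b B: +{b}
  B via B→c: +{c}
  S via S→B a: +{b,c}
  S via S→d A: +{d}
  FIRST[S]={b,c,d}  FIRST[A]={b}  FIRST[B]={b,c}
[2]
  A via A→S: +{c,d}
  FIRST[S]={b,c,d}  FIRST[A]={b,c,d}  FIRST[B]={b,c}
[3] done
  FIRST[S]={b,c,d}  FIRST[A]={b,c,d}  FIRST[B]={b,c}

Compute FOLLOW by fixpoint:
FOLLOW(S) := {$}
pass 1:
  A→A A: FOLLOW(A) ⊇ FIRST(A) = {b,c,d}; new: +{b,c,d}
  A→S: FOLLOW(S) ⊇ FOLLOW(A) ⊇ {b,c,d}; new: +{b,c,d}
  S→B a: FOLLOW(B) ⊇ FIRST(a) = {a}; new: +{a}
  S→d A: FOLLOW(A) ⊇ FOLLOW(S) ⊇ {$,b,c,d}; new: +{$}
  S: {$,b,c,d}  A: {$,b,c,d}  B: {a}
pass 2: done
  S: {$,b,c,d}  A: {$,b,c,d}  B: {a}

FOLLOW(A) = ["$", "b", "c", "d"]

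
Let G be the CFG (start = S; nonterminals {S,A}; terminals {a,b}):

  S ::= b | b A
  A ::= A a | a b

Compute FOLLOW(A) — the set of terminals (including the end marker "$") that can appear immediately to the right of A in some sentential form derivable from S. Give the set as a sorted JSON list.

FIRST sets, iterate to fixpoint:
pass 1:
  A via A→a b: +{a}
  S via S→b: +{b}
  S: {b}  A: {a}
pass 2: done
  S: {b}  A: {a}

Compute FOLLOW by fixpoint:
initialize: $ ∈ FOLLOW(S)
pass 1:
  A→A a: FOLLOW(A) ⊇ FIRST(a) = {a}; new: +{a}
  S→b A: FOLLOW(A) ⊇ FOLLOW(S) ⊇ {$}; new: +{$}
  FOLLOW(S)={$}  FOLLOW(A)={$,a}
pass 2: done
  FOLLOW(S)={$}  FOLLOW(A)={$,a}

FOLLOW(A) = ["$", "a"]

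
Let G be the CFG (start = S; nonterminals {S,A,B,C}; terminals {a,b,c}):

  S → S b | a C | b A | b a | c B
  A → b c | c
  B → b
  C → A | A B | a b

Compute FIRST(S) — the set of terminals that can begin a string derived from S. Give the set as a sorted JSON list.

FIRST iteration:
round 1:
  A via A→b c: +{b}
  A via A→c: +{c}
  B via B→b: +{b}
  C via C→A: +{b,c}
  C via C→a b: +{a}
  S via S→a C: +{a}
  S via S→b A: +{b}
  S via S→c B: +{c}
  S: {a,b,c}  A: {b,c}  B: {b}  C: {a,b,c}
round 2: (no change)
  S: {a,b,c}  A: {b,c}  B: {b}  C: {a,b,c}

FIRST(S) = ["a", "b", "c"]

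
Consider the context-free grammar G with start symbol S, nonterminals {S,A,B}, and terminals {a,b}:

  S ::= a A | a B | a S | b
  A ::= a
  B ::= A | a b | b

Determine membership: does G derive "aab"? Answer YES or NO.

Convert to CNF:
  S -> T0 A | T0 B | T0 S | b
  A -> a
  B -> T0 T1 | a | b
  T0 -> a
  T1 -> b

Fill CYK table bottom-up:
  T[0,0] 'a' = {A,B,T0}  orig:{A,B}
  T[1,1] 'a' = {A,B,T0}  orig:{A,B}
  T[2,2] 'b' = {B,S,T1}  orig:{B,S}
  T[0,1] 'aa' = {S}
  T[1,2] 'ab' = {B,S}
  T[0,2] 'aab' = {S}

S ∈ T[0,2] ⇒ YES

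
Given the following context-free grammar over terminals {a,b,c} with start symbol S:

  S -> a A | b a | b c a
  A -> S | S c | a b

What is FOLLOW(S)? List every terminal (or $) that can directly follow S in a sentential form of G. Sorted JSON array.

FIRST sets, iterate to fixpoint:
[1]
  A via A→a b: +{a}
  S via S→a A: +{a}
  S via S→b a: +{b}
  S: {a,b}  A: {a}
[2]
  A via A→S: +{b}
  S: {a,b}  A: {a,b}
[3] (no change)
  S: {a,b}  A: {a,b}

Compute FOLLOW by fixpoint:
seed FOLLOW(S) with $
[1]
  A→S c: FOLLOW(S) ⊇ FIRST(c) = {c}; new: +{c}
  S→a A: FOLLOW(A) ⊇ FOLLOW(S) ⊇ {$,c}; new: +{$,c}
  FOLLOW(S)={$,c}  FOLLOW(A)={$,c}
[2] — fixpoint
  FOLLOW(S)={$,c}  FOLLOW(A)={$,c}

FOLLOW(S) = ["$", "c"]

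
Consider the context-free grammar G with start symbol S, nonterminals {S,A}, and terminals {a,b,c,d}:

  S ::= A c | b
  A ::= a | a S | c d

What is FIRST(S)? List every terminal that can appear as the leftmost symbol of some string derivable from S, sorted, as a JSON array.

FIRST iteration:
[1]
  A via A→a: +{a}
  A via A→c d: +{c}
  S via S→A c: +{a,c}
  S via S→b: +{b}
  FIRST[S]={a,b,c}  FIRST[A]={a,c}
[2] done
  FIRST[S]={a,b,c}  FIRST[A]={a,c}

FIRST(S) = ["a", "b", "c"]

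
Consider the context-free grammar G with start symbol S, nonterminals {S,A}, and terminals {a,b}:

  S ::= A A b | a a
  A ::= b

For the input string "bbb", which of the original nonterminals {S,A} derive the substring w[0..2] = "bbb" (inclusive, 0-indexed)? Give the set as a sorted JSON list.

Convert to CNF:
  S -> A X2 | T1 T1
  A -> b
  T0 -> b
  T1 -> a
  X2 -> A T0

CYK table (by increasing span), restricted to cells inside w[0..2]:
  [0..0]={A,T0}  "b"  orig:{A}
  [1..1]={A,T0}  "b"  orig:{A}
  [2..2]={A,T0}  "b"  orig:{A}
  [0..1]={X2}  "bb"  orig:{}
  [1..2]={X2}  "bb"  orig:{}
  [0..2]={S}  "bbb"

Original NTs in T[0,2] deriving "bbb": ["S"]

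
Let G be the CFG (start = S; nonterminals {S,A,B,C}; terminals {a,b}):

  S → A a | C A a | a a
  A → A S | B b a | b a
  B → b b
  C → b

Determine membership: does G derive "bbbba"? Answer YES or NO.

CNF form of G:
  S -> A T1 | C X3 | T1 T1
  A -> A S | B X2 | T0 T1
  B -> T0 T0
  C -> b
  T0 -> b
  T1 -> a
  X2 -> T0 T1
  X3 -> A T1

CYK fill:
  [0..0]={C,T0}  "b"  orig:{C}
  [1..1]={C,T0}  "b"  orig:{C}
  [2..2]={C,T0}  "b"  orig:{C}
  [3..3]={C,T0}  "b"  orig:{C}
  [4..4]={T1}  "a"  orig:{}
  [0..1]={B}  "bb"
  [1..2]={B}  "bb"
  [2..3]={B}  "bb"
  [3..4]={A,X2}  "ba"  orig:{A}
  [0..2]=∅  "bbb"
  [1..3]=∅  "bbb"
  [2..4]=∅  "bba"
  [0..3]=∅  "bbbb"
  [1..4]={A}  "bbba"
  [0..4]=∅  "bbbba"

S ∉ T[0,4] ⇒ NO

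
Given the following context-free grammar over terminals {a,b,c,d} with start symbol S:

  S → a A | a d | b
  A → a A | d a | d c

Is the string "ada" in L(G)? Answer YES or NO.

CNF form of G:
  S -> T0 A | T0 T1 | b
  A -> T0 A | T1 T0 | T1 T2
  T0 -> a
  T1 -> d
  T2 -> c

CYK fill:
  cell(0,0) a: {T0}  orig:{}
  cell(1,1) d: {T1}  orig:{}
  cell(2,2) a: {T0}  orig:{}
  cell(0,1) ad: {S}
  cell(1,2) da: {A}
  cell(0,2) ada: {A,S}

S ∈ T[0,2] ⇒ YES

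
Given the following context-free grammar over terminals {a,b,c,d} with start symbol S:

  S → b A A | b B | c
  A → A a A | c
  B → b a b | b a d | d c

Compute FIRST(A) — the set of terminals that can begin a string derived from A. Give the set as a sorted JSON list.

FIRST sets, iterate to fixpoint:
[1]
  A via A→c: +{c}
  B via B→b a b: +{b}
  B via B→d c: +{d}
  S via S→b A A: +{b}
  S via S→c: +{c}
  FIRST[S]={b,c}  FIRST[A]={c}  FIRST[B]={b,d}
[2] — fixpoint
  FIRST[S]={b,c}  FIRST[A]={c}  FIRST[B]={b,d}

FIRST(A) = ["c"]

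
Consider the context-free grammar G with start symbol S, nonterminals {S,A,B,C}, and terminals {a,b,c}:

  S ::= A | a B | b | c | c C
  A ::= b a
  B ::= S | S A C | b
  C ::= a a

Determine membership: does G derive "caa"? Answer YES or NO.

CNF form of G:
  S -> T0 T1 | T1 B | T2 C | b | c
  A -> T0 T1
  B -> S X3 | T0 T1 | T1 B | T2 C | b | c
  C -> T1 T1
  T0 -> b
  T1 -> a
  T2 -> c
  X3 -> A C

CYK table (by increasing span):
  cell(0,0) c: {B,S,T2}  orig:{B,S}
  cell(1,1) a: {T1}  orig:{}
  cell(2,2) a: {T1}  orig:{}
  cell(0,1) ca: ∅
  cell(1,2) aa: {C}
  cell(0,2) caa: {B,S}

S ∈ T[0,2] ⇒ YES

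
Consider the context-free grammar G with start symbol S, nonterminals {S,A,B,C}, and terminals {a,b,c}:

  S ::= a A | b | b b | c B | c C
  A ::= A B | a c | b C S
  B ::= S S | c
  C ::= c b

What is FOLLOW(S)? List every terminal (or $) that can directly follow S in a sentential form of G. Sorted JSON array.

FIRST iteration:
round 1:
  A via A→a c: +{a}
  A via A→b C S: +{b}
  B via B→c: +{c}
  C via C→c b: +{c}
  S via S→a A: +{a}
  S via S→b: +{b}
  S via S→c B: +{c}
  S: {a,b,c}  A: {a,b}  B: {c}  C: {c}
round 2:
  B via B→S S: +{a,b}
  S: {a,b,c}  A: {a,b}  B: {a,b,c}  C: {c}
round 3: — fixpoint
  S: {a,b,c}  A: {a,b}  B: {a,b,c}  C: {c}

Compute FOLLOW by fixpoint:
seed FOLLOW(S) with $
[1]
  A→A B: FOLLOW(A) ⊇ FIRST(B) = {a,b,c}; new: +{a,b,c}
  A→A B: FOLLOW(B) ⊇ FOLLOW(A) ⊇ {a,b,c}; new: +{a,b,c}
  A→b C S: FOLLOW(C) ⊇ FIRST(S) = {a,b,c}; new: +{a,b,c}
  A→b C S: FOLLOW(S) ⊇ FOLLOW(A) ⊇ {a,b,c}; new: +{a,b,c}
  S→a A: FOLLOW(A) ⊇ FOLLOW(S) ⊇ {$,a,b,c}; new: +{$}
  S→c B: FOLLOW(B) ⊇ FOLLOW(S) ⊇ {$,a,b,c}; new: +{$}
  S→c C: FOLLOW(C) ⊇ FOLLOW(S) ⊇ {$,a,b,c}; new: +{$}
  FOLLOW[S]={$,a,b,c}  FOLLOW[A]={$,a,b,c}  FOLLOW[B]={$,a,b,c}  FOLLOW[C]={$,a,b,c}
[2] (stable)
  FOLLOW[S]={$,a,b,c}  FOLLOW[A]={$,a,b,c}  FOLLOW[B]={$,a,b,c}  FOLLOW[C]={$,a,b,c}

FOLLOW(S) = ["$", "a", "b", "c"]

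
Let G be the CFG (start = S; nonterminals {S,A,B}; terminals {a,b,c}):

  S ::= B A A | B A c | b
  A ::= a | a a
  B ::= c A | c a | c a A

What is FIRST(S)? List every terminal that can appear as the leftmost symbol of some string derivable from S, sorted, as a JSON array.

FIRST sets, iterate to fixpoint:
[1]
  A via A→a: +{a}
  B via B→c A: +{c}
  S via S→B A A: +{c}
  S via S→b: +{b}
  S: {b,c}  A: {a}  B: {c}
[2] — fixpoint
  S: {b,c}  A: {a}  B: {c}

FIRST(S) = ["b", "c"]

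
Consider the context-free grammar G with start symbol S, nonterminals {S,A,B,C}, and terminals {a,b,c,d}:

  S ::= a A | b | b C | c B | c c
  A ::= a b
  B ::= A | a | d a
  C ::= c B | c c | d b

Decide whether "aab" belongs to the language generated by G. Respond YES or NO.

CNF form of G:
  S -> T0 A | T1 C | T3 B | T3 T3 | b
  A -> T0 T1
  B -> T0 T1 | T2 T0 | a
  C -> T2 T1 | T3 B | T3 T3
  T0 -> a
  T1 -> b
  T2 -> d
  T3 -> c

CYK table (by increasing span):
  cell(0,0) a: {B,T0}  orig:{B}
  cell(1,1) a: {B,T0}  orig:{B}
  cell(2,2) b: {S,T1}  orig:{S}
  cell(0,1) aa: ∅
  cell(1,2) ab: {A,B}
  cell(0,2) aab: {S}

S ∈ T[0,2] ⇒ YES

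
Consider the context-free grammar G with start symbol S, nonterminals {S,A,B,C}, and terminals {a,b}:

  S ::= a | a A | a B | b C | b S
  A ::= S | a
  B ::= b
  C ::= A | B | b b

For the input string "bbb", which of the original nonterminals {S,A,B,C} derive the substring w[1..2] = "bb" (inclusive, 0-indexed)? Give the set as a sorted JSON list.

Convert to CNF:
  S -> T0 A | T0 B | T1 C | T1 S | a
  A -> T0 A | T0 B | T1 C | T1 S | a
  B -> b
  C -> T0 A | T0 B | T1 C | T1 S | T1 T1 | a | b
  T0 -> a
  T1 -> b

CYK fill (cells [i..j] with 1 ≤ i ≤ j ≤ 2 only):
  cell(1,1) b: {B,C,T1}  orig:{B,C}
  cell(2,2) b: {B,C,T1}  orig:{B,C}
  cell(1,2) bb: {A,C,S}

Original NTs in T[1,2] deriving "bb": ["A", "C", "S"]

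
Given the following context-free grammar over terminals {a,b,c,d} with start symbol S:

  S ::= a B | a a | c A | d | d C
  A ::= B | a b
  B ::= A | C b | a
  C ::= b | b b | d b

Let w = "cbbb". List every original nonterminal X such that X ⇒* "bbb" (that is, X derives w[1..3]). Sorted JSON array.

CNF form of G:
  S -> T1 B | T1 T1 | T2 C | T3 A | d
  A -> C T0 | T1 T0 | a
  B -> C T0 | T1 T0 | a
  C -> T0 T0 | T2 T0 | b
  T0 -> b
  T1 -> a
  T2 -> d
  T3 -> c

CYK fill, restricted to cells inside w[1..3]:
  T[1,1] 'b' = {C,T0}  orig:{C}
  T[2,2] 'b' = {C,T0}  orig:{C}
  T[3,3] 'b' = {C,T0}  orig:{C}
  T[1,2] 'bb' = {A,B,C}
  T[2,3] 'bb' = {A,B,C}
  T[1,3] 'bbb' = {A,B}

Original NTs in T[1,3] deriving "bbb": ["A", "B"]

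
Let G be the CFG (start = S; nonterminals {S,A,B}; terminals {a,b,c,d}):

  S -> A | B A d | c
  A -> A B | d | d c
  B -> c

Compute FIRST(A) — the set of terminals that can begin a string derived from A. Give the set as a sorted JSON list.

Compute FIRST by fixpoint:
pass 1:
  A via A→d: +{d}
  B via B→c: +{c}
  S via S→A: +{d}
  S via S→B A d: +{c}
  S: {c,d}  A: {d}  B: {c}
pass 2: (stable)
  S: {c,d}  A: {d}  B: {c}

FIRST(A) = ["d"]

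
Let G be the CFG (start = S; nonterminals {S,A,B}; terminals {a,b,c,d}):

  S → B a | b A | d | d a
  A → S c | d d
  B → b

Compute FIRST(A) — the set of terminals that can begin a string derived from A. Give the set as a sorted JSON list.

Compute FIRST by fixpoint:
round 1:
  A via A→d d: +{d}
  B via B→b: +{b}
  S via S→B a: +{b}
  S via S→d: +{d}
  S: {b,d}  A: {d}  B: {b}
round 2:
  A via A→S c: +{b}
  S: {b,d}  A: {b,d}  B: {b}
round 3: — fixpoint
  S: {b,d}  A: {b,d}  B: {b}

FIRST(A) = ["b", "d"]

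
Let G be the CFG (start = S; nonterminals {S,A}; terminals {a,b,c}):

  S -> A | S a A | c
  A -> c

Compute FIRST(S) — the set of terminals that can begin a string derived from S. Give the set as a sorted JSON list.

FIRST iteration:
iter 1:
  A via A→c: +{c}
  S via S→A: +{c}
  FIRST[S]={c}  FIRST[A]={c}
iter 2: done
  FIRST[S]={c}  FIRST[A]={c}

FIRST(S) = ["c"]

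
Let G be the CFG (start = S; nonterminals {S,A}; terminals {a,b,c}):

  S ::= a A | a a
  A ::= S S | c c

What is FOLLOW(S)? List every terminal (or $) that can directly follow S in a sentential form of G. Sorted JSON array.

Compute FIRST by fixpoint:
iter 1:
  A via A→c c: +{c}
  S via S→a A: +{a}
  S: {a}  A: {c}
iter 2:
  A via A→S S: +{a}
  S: {a}  A: {a,c}
iter 3: done
  S: {a}  A: {a,c}

FOLLOW sets:
FOLLOW(S) := {$}
round 1:
  A→S S: FOLLOW(S) ⊇ FIRST(S) = {a}; new: +{a}
  S→a A: FOLLOW(A) ⊇ FOLLOW(S) ⊇ {$,a}; new: +{$,a}
  FOLLOW[S]={$,a}  FOLLOW[A]={$,a}
round 2: done
  FOLLOW[S]={$,a}  FOLLOW[A]={$,a}

FOLLOW(S) = ["$", "a"]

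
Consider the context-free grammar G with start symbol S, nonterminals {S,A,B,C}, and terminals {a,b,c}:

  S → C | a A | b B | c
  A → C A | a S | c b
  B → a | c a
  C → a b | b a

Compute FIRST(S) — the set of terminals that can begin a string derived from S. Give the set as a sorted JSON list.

Compute FIRST by fixpoint:
iter 1:
  A via A→a S: +{a}
  A via A→c b: +{c}
  B via B→a: +{a}
  B via B→c a: +{c}
  C via C→a b: +{a}
  C via C→b a: +{b}
  S via S→C: +{a,b}
  S via S→c: +{c}
  FIRST[S]={a,b,c}  FIRST[A]={a,c}  FIRST[B]={a,c}  FIRST[C]={a,b}
iter 2:
  A via A→C A: +{b}
  FIRST[S]={a,b,c}  FIRST[A]={a,b,c}  FIRST[B]={a,c}  FIRST[C]={a,b}
iter 3: — fixpoint
  FIRST[S]={a,b,c}  FIRST[A]={a,b,c}  FIRST[B]={a,c}  FIRST[C]={a,b}

FIRST(S) = ["a", "b", "c"]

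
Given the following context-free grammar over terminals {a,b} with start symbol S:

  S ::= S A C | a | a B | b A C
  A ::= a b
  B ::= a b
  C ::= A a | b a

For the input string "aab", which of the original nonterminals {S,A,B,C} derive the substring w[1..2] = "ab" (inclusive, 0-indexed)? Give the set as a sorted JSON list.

CNF form of G:
  S -> S X2 | T0 B | T1 X3 | a
  A -> T0 T1
  B -> T0 T1
  C -> A T0 | T1 T0
  T0 -> a
  T1 -> b
  X2 -> A C
  X3 -> A C

CYK fill (cells [i..j] with 1 ≤ i ≤ j ≤ 2 only):
  [1..1]={S,T0}  "a"  orig:{S}
  [2..2]={T1}  "b"  orig:{}
  [1..2]={A,B}  "ab"

Original NTs in T[1,2] deriving "ab": ["A", "B"]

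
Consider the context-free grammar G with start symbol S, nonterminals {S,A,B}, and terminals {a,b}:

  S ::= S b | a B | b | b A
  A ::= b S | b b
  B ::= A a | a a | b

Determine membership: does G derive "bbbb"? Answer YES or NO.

CNF form of G:
  S -> S T0 | T0 A | T1 B | b
  A -> T0 S | T0 T0
  B -> A T1 | T1 T1 | b
  T0 -> b
  T1 -> a

CYK table (by increasing span):
  [0..0]={B,S,T0}  "b"  orig:{B,S}
  [1..1]={B,S,T0}  "b"  orig:{B,S}
  [2..2]={B,S,T0}  "b"  orig:{B,S}
  [3..3]={B,S,T0}  "b"  orig:{B,S}
  [0..1]={A,S}  "bb"
  [1..2]={A,S}  "bb"
  [2..3]={A,S}  "bb"
  [0..2]={A,S}  "bbb"
  [1..3]={A,S}  "bbb"
  [0..3]={A,S}  "bbbb"

S ∈ T[0,3] ⇒ YES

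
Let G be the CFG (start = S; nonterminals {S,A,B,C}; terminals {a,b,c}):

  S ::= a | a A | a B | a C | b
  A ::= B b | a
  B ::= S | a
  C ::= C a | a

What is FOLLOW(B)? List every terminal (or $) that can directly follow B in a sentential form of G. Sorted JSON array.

FIRST iteration:
iter 1:
  A via A→a: +{a}
  B via B→a: +{a}
  C via C→a: +{a}
  S via S→a: +{a}
  S via S→b: +{b}
  FIRST[S]={a,b}  FIRST[A]={a}  FIRST[B]={a}  FIRST[C]={a}
iter 2:
  B via B→S: +{b}
  FIRST[S]={a,b}  FIRST[A]={a}  FIRST[B]={a,b}  FIRST[C]={a}
iter 3:
  A via A→B b: +{b}
  FIRST[S]={a,b}  FIRST[A]={a,b}  FIRST[B]={a,b}  FIRST[C]={a}
iter 4: (no change)
  FIRST[S]={a,b}  FIRST[A]={a,b}  FIRST[B]={a,b}  FIRST[C]={a}

FOLLOW sets:
seed FOLLOW(S) with $
[1]
  A→B b: FOLLOW(B) ⊇ FIRST(b) = {b}; new: +{b}
  B→S: FOLLOW(S) ⊇ FOLLOW(B) ⊇ {b}; new: +{b}
  C→C a: FOLLOW(C) ⊇ FIRST(a) = {a}; new: +{a}
  S→a A: FOLLOW(A) ⊇ FOLLOW(S) ⊇ {$,b}; new: +{$,b}
  S→a B: FOLLOW(B) ⊇ FOLLOW(S) ⊇ {$,b}; new: +{$}
  S→a C: FOLLOW(C) ⊇ FOLLOW(S) ⊇ {$,b}; new: +{$,b}
  FOLLOW[S]={$,b}  FOLLOW[A]={$,b}  FOLLOW[B]={$,b}  FOLLOW[C]={$,a,b}
[2] — fixpoint
  FOLLOW[S]={$,b}  FOLLOW[A]={$,b}  FOLLOW[B]={$,b}  FOLLOW[C]={$,a,b}

FOLLOW(B) = ["$", "b"]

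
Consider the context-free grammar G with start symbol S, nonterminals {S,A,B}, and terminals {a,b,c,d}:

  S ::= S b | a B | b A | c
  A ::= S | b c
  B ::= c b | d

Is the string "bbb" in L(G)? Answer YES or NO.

Convert to CNF:
  S -> S T0 | T0 A | T1 B | c
  A -> S T0 | T0 A | T0 T2 | T1 B | c
  B -> T2 T0 | d
  T0 -> b
  T1 -> a
  T2 -> c

CYK fill:
  T[0,0] 'b' = {T0}  orig:{}
  T[1,1] 'b' = {T0}  orig:{}
  T[2,2] 'b' = {T0}  orig:{}
  T[0,1] 'bb' = ∅
  T[1,2] 'bb' = ∅
  T[0,2] 'bbb' = ∅

S ∉ T[0,2] ⇒ NO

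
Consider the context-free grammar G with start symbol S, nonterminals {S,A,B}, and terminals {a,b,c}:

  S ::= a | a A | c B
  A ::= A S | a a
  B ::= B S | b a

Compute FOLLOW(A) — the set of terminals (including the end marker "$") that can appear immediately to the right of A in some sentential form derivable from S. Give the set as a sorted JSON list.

FIRST iteration:
iter 1:
  A via A→a a: +{a}
  B via B→b a: +{b}
  S via S→a: +{a}
  S via S→c B: +{c}
  FIRST[S]={a,c}  FIRST[A]={a}  FIRST[B]={b}
iter 2: (stable)
  FIRST[S]={a,c}  FIRST[A]={a}  FIRST[B]={b}

FOLLOW sets:
FOLLOW(S) := {$}
pass 1:
  A→A S: FOLLOW(A) ⊇ FIRST(S) = {a,c}; new: +{a,c}
  A→A S: FOLLOW(S) ⊇ FOLLOW(A) ⊇ {a,c}; new: +{a,c}
  B→B S: FOLLOW(B) ⊇ FIRST(S) = {a,c}; new: +{a,c}
  S→a A: FOLLOW(A) ⊇ FOLLOW(S) ⊇ {$,a,c}; new: +{$}
  S→c B: FOLLOW(B) ⊇ FOLLOW(S) ⊇ {$,a,c}; new: +{$}
  FOLLOW[S]={$,a,c}  FOLLOW[A]={$,a,c}  FOLLOW[B]={$,a,c}
pass 2: — fixpoint
  FOLLOW[S]={$,a,c}  FOLLOW[A]={$,a,c}  FOLLOW[B]={$,a,c}

FOLLOW(A) = ["$", "a", "c"]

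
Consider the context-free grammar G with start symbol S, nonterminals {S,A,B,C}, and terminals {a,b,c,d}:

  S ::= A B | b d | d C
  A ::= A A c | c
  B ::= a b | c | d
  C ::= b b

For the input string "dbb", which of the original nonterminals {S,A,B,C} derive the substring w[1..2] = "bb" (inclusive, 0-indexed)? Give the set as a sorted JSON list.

Convert to CNF:
  S -> A B | T2 T3 | T3 C
  A -> A X4 | c
  B -> T1 T2 | c | d
  C -> T2 T2
  T0 -> c
  T1 -> a
  T2 -> b
  T3 -> d
  X4 -> A T0

Fill CYK table bottom-up (cells [i..j] with 1 ≤ i ≤ j ≤ 2 only):
  [1..1]={T2}  "b"  orig:{}
  [2..2]={T2}  "b"  orig:{}
  [1..2]={C}  "bb"

Original NTs in T[1,2] deriving "bb": ["C"]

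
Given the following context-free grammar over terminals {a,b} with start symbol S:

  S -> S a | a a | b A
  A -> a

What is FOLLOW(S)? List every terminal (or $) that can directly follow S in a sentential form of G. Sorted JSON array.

FIRST iteration:
pass 1:
  A via A→a: +{a}
  S via S→a a: +{a}
  S via S→b A: +{b}
  S: {a,b}  A: {a}
pass 2: (no change)
  S: {a,b}  A: {a}

FOLLOW iteration:
seed FOLLOW(S) with $
pass 1:
  S→S a: FOLLOW(S) ⊇ FIRST(a) = {a}; new: +{a}
  S→b A: FOLLOW(A) ⊇ FOLLOW(S) ⊇ {$,a}; new: +{$,a}
  FOLLOW[S]={$,a}  FOLLOW[A]={$,a}
pass 2: (stable)
  FOLLOW[S]={$,a}  FOLLOW[A]={$,a}

FOLLOW(S) = ["$", "a"]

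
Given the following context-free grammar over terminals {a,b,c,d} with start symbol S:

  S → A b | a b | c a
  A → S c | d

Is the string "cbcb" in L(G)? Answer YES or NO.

Convert to CNF:
  S -> A T1 | T0 T2 | T2 T1
  A -> S T0 | d
  T0 -> c
  T1 -> b
  T2 -> a

CYK table (by increasing span):
  cell(0,0) c: {T0}  orig:{}
  cell(1,1) b: {T1}  orig:{}
  cell(2,2) c: {T0}  orig:{}
  cell(3,3) b: {T1}  orig:{}
  cell(0,1) cb: ∅
  cell(1,2) bc: ∅
  cell(2,3) cb: ∅
  cell(0,2) cbc: ∅
  cell(1,3) bcb: ∅
  cell(0,3) cbcb: ∅

S ∉ T[0,3] ⇒ NO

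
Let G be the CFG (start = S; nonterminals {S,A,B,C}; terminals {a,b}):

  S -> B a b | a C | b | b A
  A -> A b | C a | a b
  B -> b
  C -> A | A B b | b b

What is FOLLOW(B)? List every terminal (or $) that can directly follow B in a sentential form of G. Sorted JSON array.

Compute FIRST by fixpoint:
pass 1:
  A via A→a b: +{a}
  B via B→b: +{b}
  C via C→A: +{a}
  C via C→b b: +{b}
  S via S→B a b: +{b}
  S via S→a C: +{a}
  FIRST(S)={a,b}  FIRST(A)={a}  FIRST(B)={b}  FIRST(C)={a,b}
pass 2:
  A via A→C a: +{b}
  FIRST(S)={a,b}  FIRST(A)={a,b}  FIRST(B)={b}  FIRST(C)={a,b}
pass 3: done
  FIRST(S)={a,b}  FIRST(A)={a,b}  FIRST(B)={b}  FIRST(C)={a,b}

FOLLOW sets:
initialize: $ ∈ FOLLOW(S)
round 1:
  A→A b: FOLLOW(A) ⊇ FIRST(b) = {b}; new: +{b}
  A→C a: FOLLOW(C) ⊇ FIRST(a) = {a}; new: +{a}
  C→A: FOLLOW(A) ⊇ FOLLOW(C) ⊇ {a}; new: +{a}
  C→A B b: FOLLOW(B) ⊇ FIRST(b) = {b}; new: +{b}
  S→B a b: FOLLOW(B) ⊇ FIRST(a) = {a}; new: +{a}
  S→a C: FOLLOW(C) ⊇ FOLLOW(S) ⊇ {$}; new: +{$}
  S→b A: FOLLOW(A) ⊇ FOLLOW(S) ⊇ {$}; new: +{$}
  S: {$}  A: {$,a,b}  B: {a,b}  C: {$,a}
round 2: done
  S: {$}  A: {$,a,b}  B: {a,b}  C: {$,a}

FOLLOW(B) = ["a", "b"]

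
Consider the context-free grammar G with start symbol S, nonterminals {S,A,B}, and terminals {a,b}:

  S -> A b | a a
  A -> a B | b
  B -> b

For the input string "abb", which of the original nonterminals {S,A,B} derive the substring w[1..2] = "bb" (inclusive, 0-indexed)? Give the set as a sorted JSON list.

CNF form of G:
  S -> A T1 | T0 T0
  A -> T0 B | b
  B -> b
  T0 -> a
  T1 -> b

CYK table (by increasing span) (cells [i..j] with 1 ≤ i ≤ j ≤ 2 only):
  cell(1,1) b: {A,B,T1}  orig:{A,B}
  cell(2,2) b: {A,B,T1}  orig:{A,B}
  cell(1,2) bb: {S}

Original NTs in T[1,2] deriving "bb": ["S"]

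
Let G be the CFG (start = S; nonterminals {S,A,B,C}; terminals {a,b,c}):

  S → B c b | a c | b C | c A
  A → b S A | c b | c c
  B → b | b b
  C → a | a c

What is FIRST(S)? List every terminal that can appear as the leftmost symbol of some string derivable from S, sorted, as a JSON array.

Compute FIRST by fixpoint:
[1]
  A via A→b S A: +{b}
  A via A→c b: +{c}
  B via B→b: +{b}
  C via C→a: +{a}
  S via S→B c b: +{b}
  S via S→a c: +{a}
  S via S→c A: +{c}
  FIRST(S)={a,b,c}  FIRST(A)={b,c}  FIRST(B)={b}  FIRST(C)={a}
[2] — fixpoint
  FIRST(S)={a,b,c}  FIRST(A)={b,c}  FIRST(B)={b}  FIRST(C)={a}

FIRST(S) = ["a", "b", "c"]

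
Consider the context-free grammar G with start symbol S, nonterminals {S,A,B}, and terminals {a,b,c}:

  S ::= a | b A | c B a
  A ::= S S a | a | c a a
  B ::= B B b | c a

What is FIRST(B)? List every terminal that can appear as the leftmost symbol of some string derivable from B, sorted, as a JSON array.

FIRST iteration:
pass 1:
  A via A→a: +{a}
  A via A→c a a: +{c}
  B via B→c a: +{c}
  S via S→a: +{a}
  S via S→b A: +{b}
  S via S→c B a: +{c}
  FIRST[S]={a,b,c}  FIRST[A]={a,c}  FIRST[B]={c}
pass 2:
  A via A→S S a: +{b}
  FIRST[S]={a,b,c}  FIRST[A]={a,b,c}  FIRST[B]={c}
pass 3: (stable)
  FIRST[S]={a,b,c}  FIRST[A]={a,b,c}  FIRST[B]={c}

FIRST(B) = ["c"]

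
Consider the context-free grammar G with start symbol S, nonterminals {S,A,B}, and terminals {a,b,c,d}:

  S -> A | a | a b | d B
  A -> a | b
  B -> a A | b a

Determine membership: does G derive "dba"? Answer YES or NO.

CNF form of G:
  S -> T0 T1 | T2 B | a | b
  A -> a | b
  B -> T0 A | T1 T0
  T0 -> a
  T1 -> b
  T2 -> d

CYK table (by increasing span):
  T[0,0] 'd' = {T2}  orig:{}
  T[1,1] 'b' = {A,S,T1}  orig:{A,S}
  T[2,2] 'a' = {A,S,T0}  orig:{A,S}
  T[0,1] 'db' = ∅
  T[1,2] 'ba' = {B}
  T[0,2] 'dba' = {S}

S ∈ T[0,2] ⇒ YES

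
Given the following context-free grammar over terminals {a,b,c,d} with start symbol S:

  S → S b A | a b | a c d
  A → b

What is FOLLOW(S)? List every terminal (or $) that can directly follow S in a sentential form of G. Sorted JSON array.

Compute FIRST by fixpoint:
round 1:
  A via A→b: +{b}
  S via S→a b: +{a}
  FIRST[S]={a}  FIRST[A]={b}
round 2: (no change)
  FIRST[S]={a}  FIRST[A]={b}

FOLLOW iteration:
seed FOLLOW(S) with $
round 1:
  S→S b A: FOLLOW(S) ⊇ FIRST(b) = {b}; new: +{b}
  S→S b A: FOLLOW(A) ⊇ FOLLOW(S) ⊇ {$,b}; new: +{$,b}
  S: {$,b}  A: {$,b}
round 2: done
  S: {$,b}  A: {$,b}

FOLLOW(S) = ["$", "b"]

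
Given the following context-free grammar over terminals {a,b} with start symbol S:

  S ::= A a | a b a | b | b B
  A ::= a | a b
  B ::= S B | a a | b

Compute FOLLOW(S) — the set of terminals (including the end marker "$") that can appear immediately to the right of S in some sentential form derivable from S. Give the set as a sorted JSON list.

Compute FIRST by fixpoint:
pass 1:
  A via A→a: +{a}
  B via B→a a: +{a}
  B via B→b: +{b}
  S via S→A a: +{a}
  S via S→b: +{b}
  S: {a,b}  A: {a}  B: {a,b}
pass 2: done
  S: {a,b}  A: {a}  B: {a,b}

FOLLOW sets:
FOLLOW(S) := {$}
pass 1:
  B→S B: FOLLOW(S) ⊇ FIRST(B) = {a,b}; new: +{a,b}
  S→A a: FOLLOW(A) ⊇ FIRST(a) = {a}; new: +{a}
  S→b B: FOLLOW(B) ⊇ FOLLOW(S) ⊇ {$,a,b}; new: +{$,a,b}
  FOLLOW[S]={$,a,b}  FOLLOW[A]={a}  FOLLOW[B]={$,a,b}
pass 2: (stable)
  FOLLOW[S]={$,a,b}  FOLLOW[A]={a}  FOLLOW[B]={$,a,b}

FOLLOW(S) = ["$", "a", "b"]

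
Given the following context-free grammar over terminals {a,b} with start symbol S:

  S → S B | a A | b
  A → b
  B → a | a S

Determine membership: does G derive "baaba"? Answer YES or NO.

Convert to CNF:
  S -> S B | T0 A | b
  A -> b
  B -> T0 S | a
  T0 -> a

CYK table (by increasing span):
  cell(0,0) b: {A,S}
  cell(1,1) a: {B,T0}  orig:{B}
  cell(2,2) a: {B,T0}  orig:{B}
  cell(3,3) b: {A,S}
  cell(4,4) a: {B,T0}  orig:{B}
  cell(0,1) ba: {S}
  cell(1,2) aa: ∅
  cell(2,3) ab: {B,S}
  cell(3,4) ba: {S}
  cell(0,2) baa: {S}
  cell(1,3) aab: {B}
  cell(2,4) aba: {B,S}
  cell(0,3) baab: {S}
  cell(1,4) aaba: {B}
  cell(0,4) baaba: {S}

S ∈ T[0,4] ⇒ YES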